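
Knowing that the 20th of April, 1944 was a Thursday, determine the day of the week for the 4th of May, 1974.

Saturday

Day-of-year of April 20, 1944: 111.
Day-of-year of May 4, 1974: 124.
1944 has 366 days, so 366 − 111 = 255 days remain in 1944.
Full years 1945–1973: 22 common + 7 leap = 22×365 + 7×366 = 10592 days.
Total: 255 + 10592 + 124 = 10971 days.
10971 mod 7 = 2, so 2 days after Thursday is Saturday.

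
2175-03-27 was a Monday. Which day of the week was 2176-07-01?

Monday

March 27, 2175 → March 27, 2176: 366 days (2176 is a leap year).
March 2176: 31 − 27 = 4 days remain.
Then April (30), May (31), June (30): 30 + 31 + 30 = 91 days.
July 1, 2176: 1 day.
Residual: 96 days.
Total: 462 days.
462 is a multiple of 7, so 2176-07-01 falls on the same weekday: Monday.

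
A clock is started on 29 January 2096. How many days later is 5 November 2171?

From January 29, 2096 to January 29, 2171: 75 years, of which 18 contain a Feb 29 — 57×365 + 18×366 = 27393 days.
(2100 is not a leap year (divisible by 100 but not 400).)
January 2171: 31 − 29 = 2 days remain.
Then 9 full months totalling 273 days.
November 1–5, 2171: 5 days.
Residual: 280 days.
Total: 27673 days.

27673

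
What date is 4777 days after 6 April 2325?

5 May 2338

Count 4777 days after April 6, 2325:
From April 6, 2325 to April 6, 2338: 13 years, of which 3 contain a Feb 29 — 10×365 + 3×366 = 4748 days.
April 2338: 30 − 6 = 24 days remain.
May 1–5, 2338: 5 days.
Residual: 29 days.
Total: 4777 days.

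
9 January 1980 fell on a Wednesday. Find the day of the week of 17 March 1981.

Day-of-year of January 9, 1980: 9.
Day-of-year of March 17, 1981: 76.
1980 has 366 days, so 366 − 9 = 357 days remain in 1980.
Total: 357 + 76 = 433 days.
433 mod 7 = 6, so 6 days after Wednesday is Tuesday.

Tuesday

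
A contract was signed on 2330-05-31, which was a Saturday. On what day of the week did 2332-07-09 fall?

Saturday

Day-of-year of May 31, 2330: 151.
Day-of-year of July 9, 2332: 191.
2330 has 365 days, so 365 − 151 = 214 days remain in 2330.
Full years: 2331: 365. Sum = 365.
Total: 214 + 365 + 191 = 770 days.
770 is a multiple of 7, so 2332-07-09 falls on the same weekday: Saturday.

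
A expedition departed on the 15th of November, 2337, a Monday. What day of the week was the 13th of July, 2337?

Count forward from the earlier date (July 13, 2337) to the later (November 15, 2337):
July 2337: 31 − 13 = 18 days remain.
Then August (31), September (30), October (31): 31 + 30 + 31 = 92 days.
November 1–15, 2337: 15 days.
Total: 18 + 92 + 15 = 125 days.
125 mod 7 = 6, so 6 days before Monday is Tuesday.

Tuesday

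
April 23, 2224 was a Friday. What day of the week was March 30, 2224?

Count forward from the earlier date (March 30, 2224) to the later (April 23, 2224):
March 2224: 31 − 30 = 1 day remains.
April 1–23, 2224: 23 days.
Total: 1 + 23 = 24 days.
24 mod 7 = 3, so 3 days before Friday is Tuesday.

Tuesday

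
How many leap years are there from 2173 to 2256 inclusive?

Years divisible by 4: 2176, 2180, …, 2256 — 21 in all.
Of these, 2200 is divisible by 100 but not 400, so not leap.
Leap years: 21 − 1 = 20.

20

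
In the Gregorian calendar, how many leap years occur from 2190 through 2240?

12

Years divisible by 4: 2192, 2196, …, 2240 — 13 in all.
Of these, 2200 is divisible by 100 but not 400, so not leap.
Leap years: 13 − 1 = 12.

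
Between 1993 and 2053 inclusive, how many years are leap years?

15

Years divisible by 4: 1996, 2000, …, 2052 — 15 in all.
2000 is divisible by 400, so still leap.
No century exceptions apply. Count: 15.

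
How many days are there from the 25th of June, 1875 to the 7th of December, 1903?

From June 25, 1875 to June 25, 1903: 28 years, of which 6 contain a Feb 29 — 22×365 + 6×366 = 10226 days.
(1900 is not a leap year (divisible by 100 but not 400).)
June 1903: 30 − 25 = 5 days remain.
Then July (31), August (31), September (30), October (31), November (30): 31 + 31 + 30 + 31 + 30 = 153 days.
December 1–7, 1903: 7 days.
Residual: 165 days.
Total: 10391 days.

10391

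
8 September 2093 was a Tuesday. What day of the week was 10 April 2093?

Count forward from the earlier date (April 10, 2093) to the later (September 8, 2093):
April 2093: 30 − 10 = 20 days remain.
Then May (31), June (30), July (31), August (31): 31 + 30 + 31 + 31 = 123 days.
September 1–8, 2093: 8 days.
Total: 20 + 123 + 8 = 151 days.
151 mod 7 = 4, so 4 days before Tuesday is Friday.

Friday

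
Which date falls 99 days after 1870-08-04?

1870-11-11

Count 99 days after August 4, 1870:
August 1870: 31 − 4 = 27 days remain.
Then September (30), October (31): 30 + 31 = 61 days.
November 1–11, 1870: 11 days.
Total: 27 + 61 + 11 = 99 days.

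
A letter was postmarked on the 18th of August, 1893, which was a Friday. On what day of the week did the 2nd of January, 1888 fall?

Monday

Count forward from the earlier date (January 2, 1888) to the later (August 18, 1893):
January 2, 1888 → January 2, 1889: 366 days (1888 is a leap year).
January 2, 1889 → January 2, 1890: 365 days.
January 2, 1890 → January 2, 1891: 365 days.
January 2, 1891 → January 2, 1892: 365 days.
January 2, 1892 → January 2, 1893: 366 days (1892 is a leap year).
January 1893: 31 − 2 = 29 days remain.
Then February 1893 (28), March (31), April (30), May (31), June (30), July (31): 28 + 31 + 30 + 31 + 30 + 31 = 181 days.
August 1–18, 1893: 18 days.
Residual: 228 days.
Total: 2055 days.
2055 mod 7 = 4, so 4 days before Friday is Monday.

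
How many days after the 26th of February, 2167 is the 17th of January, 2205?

From February 26, 2167 to February 26, 2204: 37 years, of which 8 contain a Feb 29 — 29×365 + 8×366 = 13513 days.
(2200 is not a leap year (divisible by 100 but not 400).)
February 2204: 29 − 26 = 3 days remain (2204 is a leap year, so February has 29 days).
Then 10 full months totalling 306 days.
January 1–17, 2205: 17 days.
Residual: 326 days.
Total: 13839 days.

13839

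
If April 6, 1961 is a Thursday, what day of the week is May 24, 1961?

Wednesday

April 1961: 30 − 6 = 24 days remain.
May 1–24, 1961: 24 days.
Total: 24 + 24 = 48 days.
48 mod 7 = 6, so 6 days after Thursday is Wednesday.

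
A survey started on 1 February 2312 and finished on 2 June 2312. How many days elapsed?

122

February 2312: 29 − 1 = 28 days remain (2312 is a leap year, so February has 29 days).
Then March (31), April (30), May (31): 31 + 30 + 31 = 92 days.
June 1–2, 2312: 2 days.
Total: 28 + 92 + 2 = 122 days.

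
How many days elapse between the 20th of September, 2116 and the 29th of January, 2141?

Day-of-year of September 20, 2116: 264.
Day-of-year of January 29, 2141: 29.
2116 has 366 days, so 366 − 264 = 102 days remain in 2116.
Full years 2117–2140: 18 common + 6 leap = 18×365 + 6×366 = 8766 days.
Total: 102 + 8766 + 29 = 8897 days.

8897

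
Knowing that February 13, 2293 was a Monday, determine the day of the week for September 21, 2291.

Monday

Count forward from the earlier date (September 21, 2291) to the later (February 13, 2293):
September 21, 2291 → September 21, 2292: 366 days (2292 is a leap year).
September 2292: 30 − 21 = 9 days remain.
Then October (31), November (30), December (31), January (31): 31 + 30 + 31 + 31 = 123 days.
February 1–13, 2293: 13 days (2293 is not a leap year).
Residual: 145 days.
Total: 511 days.
511 is a multiple of 7, so September 21, 2291 falls on the same weekday: Monday.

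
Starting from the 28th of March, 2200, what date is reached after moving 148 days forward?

the 23rd of August, 2200

Count 148 days after March 28, 2200:
March 2200: 31 − 28 = 3 days remain.
Then April (30), May (31), June (30), July (31): 30 + 31 + 30 + 31 = 122 days.
August 1–23, 2200: 23 days.
Total: 3 + 122 + 23 = 148 days.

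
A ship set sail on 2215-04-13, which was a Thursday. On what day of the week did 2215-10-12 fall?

Thursday

April 2215: 30 − 13 = 17 days remain.
Then May (31), June (30), July (31), August (31), September (30): 31 + 30 + 31 + 31 + 30 = 153 days.
October 1–12, 2215: 12 days.
Total: 17 + 153 + 12 = 182 days.
182 is a multiple of 7, so 2215-10-12 falls on the same weekday: Thursday.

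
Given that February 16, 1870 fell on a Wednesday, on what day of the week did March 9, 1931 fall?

Monday

From February 16, 1870 to February 16, 1931: 61 years, of which 14 contain a Feb 29 — 47×365 + 14×366 = 22279 days.
(1900 is not a leap year (divisible by 100 but not 400).)
February 1931: 28 − 16 = 12 days remain (1931 is not a leap year, so February has 28 days).
March 1–9, 1931: 9 days.
Residual: 21 days.
Total: 22300 days.
22300 mod 7 = 5, so 5 days after Wednesday is Monday.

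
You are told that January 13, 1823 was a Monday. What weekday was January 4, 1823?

Count forward from the earlier date (January 4, 1823) to the later (January 13, 1823):
Within January 1823: 13 − 4 = 9 days.
9 mod 7 = 2, so 2 days before Monday is Saturday.

Saturday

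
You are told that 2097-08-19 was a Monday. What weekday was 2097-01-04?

Count forward from the earlier date (January 4, 2097) to the later (August 19, 2097):
January 2097: 31 − 4 = 27 days remain.
Then February 2097 (28), March (31), April (30), May (31), June (30), July (31): 28 + 31 + 30 + 31 + 30 + 31 = 181 days.
August 1–19, 2097: 19 days.
Total: 27 + 181 + 19 = 227 days.
227 mod 7 = 3, so 3 days before Monday is Friday.

Friday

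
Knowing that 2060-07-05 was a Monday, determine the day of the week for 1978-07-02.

Count forward from the earlier date (July 2, 1978) to the later (July 5, 2060):
Day-of-year of July 2, 1978: 183.
Day-of-year of July 5, 2060: 187.
1978 has 365 days, so 365 − 183 = 182 days remain in 1978.
Full years 1979–2059: 61 common + 20 leap = 61×365 + 20×366 = 29585 days.
Total: 182 + 29585 + 187 = 29954 days.
29954 mod 7 = 1, so 1 day before Monday is Sunday.

Sunday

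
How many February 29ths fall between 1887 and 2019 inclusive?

Years divisible by 4: 1888, 1892, …, 2016 — 33 in all.
Of these, 1900 is divisible by 100 but not 400, so not leap.
2000 is divisible by 400, so still leap.
Leap years: 33 − 1 = 32.

32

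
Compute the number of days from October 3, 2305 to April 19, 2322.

From October 3, 2305 to October 3, 2321: 16 years, of which 4 contain a Feb 29 — 12×365 + 4×366 = 5844 days.
October 2321: 31 − 3 = 28 days remain.
Then November (30), December (31), January (31), February 2322 (28), March (31): 30 + 31 + 31 + 28 + 31 = 151 days.
April 1–19, 2322: 19 days.
Residual: 198 days.
Total: 6042 days.

6042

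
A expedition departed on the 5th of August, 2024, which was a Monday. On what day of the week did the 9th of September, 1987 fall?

Count forward from the earlier date (September 9, 1987) to the later (August 5, 2024):
From September 9, 1987 to September 9, 2023: 36 years, of which 9 contain a Feb 29 — 27×365 + 9×366 = 13149 days.
(2000 is a leap year (divisible by 400).)
September 2023: 30 − 9 = 21 days remain.
Then 10 full months totalling 305 days.
August 1–5, 2024: 5 days.
Residual: 331 days.
Total: 13480 days.
13480 mod 7 = 5, so 5 days before Monday is Wednesday.

Wednesday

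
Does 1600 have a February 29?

Yes

1600 is a leap year (divisible by 400).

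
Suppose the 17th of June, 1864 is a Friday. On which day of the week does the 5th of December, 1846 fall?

Count forward from the earlier date (December 5, 1846) to the later (June 17, 1864):
Day-of-year of December 5, 1846: 339.
Day-of-year of June 17, 1864: 169.
1846 has 365 days, so 365 − 339 = 26 days remain in 1846.
Full years 1847–1863: 13 common + 4 leap = 13×365 + 4×366 = 6209 days.
Total: 26 + 6209 + 169 = 6404 days.
6404 mod 7 = 6, so 6 days before Friday is Saturday.

Saturday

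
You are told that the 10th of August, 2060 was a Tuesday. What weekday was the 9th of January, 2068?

Monday

Day-of-year of August 10, 2060: 223.
Day-of-year of January 9, 2068: 9.
2060 has 366 days, so 366 − 223 = 143 days remain in 2060.
Full years 2061–2067: 6 common + 1 leap = 6×365 + 1×366 = 2556 days.
Total: 143 + 2556 + 9 = 2708 days.
2708 mod 7 = 6, so 6 days after Tuesday is Monday.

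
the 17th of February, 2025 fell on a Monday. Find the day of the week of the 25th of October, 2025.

February 2025: 28 − 17 = 11 days remain (2025 is not a leap year, so February has 28 days).
Then March (31), April (30), May (31), June (30), July (31), August (31), September (30): 31 + 30 + 31 + 30 + 31 + 31 + 30 = 214 days.
October 1–25, 2025: 25 days.
Total: 11 + 214 + 25 = 250 days.
250 mod 7 = 5, so 5 days after Monday is Saturday.

Saturday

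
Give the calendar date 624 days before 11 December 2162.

27 March 2161

Count 624 days before December 11, 2162:
March 27, 2161 → March 27, 2162: 365 days.
March 2162: 31 − 27 = 4 days remain.
Then April (30), May (31), June (30), July (31), August (31), September (30), October (31), November (30): 30 + 31 + 30 + 31 + 31 + 30 + 31 + 30 = 244 days.
December 1–11, 2162: 11 days.
Residual: 259 days.
Total: 624 days.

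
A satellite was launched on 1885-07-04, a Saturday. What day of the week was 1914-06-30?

From July 4, 1885 to July 4, 1913: 28 years, of which 6 contain a Feb 29 — 22×365 + 6×366 = 10226 days.
(1900 is not a leap year (divisible by 100 but not 400).)
July 1913: 31 − 4 = 27 days remain.
Then 10 full months totalling 304 days.
June 1–30, 1914: 30 days.
Residual: 361 days.
Total: 10587 days.
10587 mod 7 = 3, so 3 days after Saturday is Tuesday.

Tuesday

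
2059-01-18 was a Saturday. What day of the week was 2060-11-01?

Monday

January 2059: 31 − 18 = 13 days remain.
Then 21 full months totalling 639 days.
November 1, 2060: 1 day.
Total: 13 + 639 + 1 = 653 days.
653 mod 7 = 2, so 2 days after Saturday is Monday.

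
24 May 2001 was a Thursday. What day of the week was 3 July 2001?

May 2001: 31 − 24 = 7 days remain.
Then June (30): 30 days.
July 1–3, 2001: 3 days.
Total: 7 + 30 + 3 = 40 days.
40 mod 7 = 5, so 5 days after Thursday is Tuesday.

Tuesday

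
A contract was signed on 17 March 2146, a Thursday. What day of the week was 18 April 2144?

Count forward from the earlier date (April 18, 2144) to the later (March 17, 2146):
April 18, 2144 → April 18, 2145: 365 days.
April 2145: 30 − 18 = 12 days remain.
Then 10 full months totalling 304 days.
March 1–17, 2146: 17 days.
Residual: 333 days.
Total: 698 days.
698 mod 7 = 5, so 5 days before Thursday is Saturday.

Saturday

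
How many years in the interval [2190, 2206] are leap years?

Years divisible by 4 in [2190, 2206]: 2192, 2196, 2200, 2204.
Of these, 2200 is divisible by 100 but not 400, so not leap.
Leap years: 4 − 1 = 3.

3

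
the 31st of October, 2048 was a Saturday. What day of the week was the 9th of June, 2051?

Friday

October 31, 2048 → October 31, 2049: 365 days.
October 31, 2049 → October 31, 2050: 365 days.
October 2050: 31 − 31 = 0 days remain.
Then November (30), December (31), January (31), February 2051 (28), March (31), April (30), May (31): 30 + 31 + 31 + 28 + 31 + 30 + 31 = 212 days.
June 1–9, 2051: 9 days.
Residual: 221 days.
Total: 951 days.
951 mod 7 = 6, so 6 days after Saturday is Friday.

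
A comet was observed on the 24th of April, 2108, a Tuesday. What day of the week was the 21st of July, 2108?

Saturday

April 2108: 30 − 24 = 6 days remain.
Then May (31), June (30): 31 + 30 = 61 days.
July 1–21, 2108: 21 days.
Total: 6 + 61 + 21 = 88 days.
88 mod 7 = 4, so 4 days after Tuesday is Saturday.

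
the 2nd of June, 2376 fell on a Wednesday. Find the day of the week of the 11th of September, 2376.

June 2376: 30 − 2 = 28 days remain.
Then July (31), August (31): 31 + 31 = 62 days.
September 1–11, 2376: 11 days.
Total: 28 + 62 + 11 = 101 days.
101 mod 7 = 3, so 3 days after Wednesday is Saturday.

Saturday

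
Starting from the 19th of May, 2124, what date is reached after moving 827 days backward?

the 12th of February, 2122

Count 827 days before May 19, 2124:
Day-of-year of February 12, 2122: 43.
Day-of-year of May 19, 2124: 140.
2122 has 365 days, so 365 − 43 = 322 days remain in 2122.
Full years: 2123: 365. Sum = 365.
Total: 322 + 365 + 140 = 827 days.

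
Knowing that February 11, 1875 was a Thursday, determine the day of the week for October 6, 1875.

Wednesday

February 1875: 28 − 11 = 17 days remain (1875 is not a leap year, so February has 28 days).
Then March (31), April (30), May (31), June (30), July (31), August (31), September (30): 31 + 30 + 31 + 30 + 31 + 31 + 30 = 214 days.
October 1–6, 1875: 6 days.
Total: 17 + 214 + 6 = 237 days.
237 mod 7 = 6, so 6 days after Thursday is Wednesday.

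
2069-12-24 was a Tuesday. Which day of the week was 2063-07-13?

Friday

Count forward from the earlier date (July 13, 2063) to the later (December 24, 2069):
Day-of-year of July 13, 2063: 194.
Day-of-year of December 24, 2069: 358.
2063 has 365 days, so 365 − 194 = 171 days remain in 2063.
Full years: 2064: 366; 2065: 365; 2066: 365; 2067: 365; 2068: 366. Sum = 1827.
Total: 171 + 1827 + 358 = 2356 days.
2356 mod 7 = 4, so 4 days before Tuesday is Friday.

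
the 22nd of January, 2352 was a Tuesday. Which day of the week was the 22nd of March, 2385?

From January 22, 2352 to January 22, 2385: 33 years, of which 9 contain a Feb 29 — 24×365 + 9×366 = 12054 days.
January 2385: 31 − 22 = 9 days remain.
Then February 2385 (28): 28 days.
March 1–22, 2385: 22 days.
Residual: 59 days.
Total: 12113 days.
12113 mod 7 = 3, so 3 days after Tuesday is Friday.

Friday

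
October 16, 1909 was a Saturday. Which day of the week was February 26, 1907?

Tuesday

Count forward from the earlier date (February 26, 1907) to the later (October 16, 1909):
February 26, 1907 → February 26, 1908: 365 days.
February 26, 1908 → February 26, 1909: 366 days (1908 is a leap year).
February 1909: 28 − 26 = 2 days remain (1909 is not a leap year, so February has 28 days).
Then March (31), April (30), May (31), June (30), July (31), August (31), September (30): 31 + 30 + 31 + 30 + 31 + 31 + 30 = 214 days.
October 1–16, 1909: 16 days.
Residual: 232 days.
Total: 963 days.
963 mod 7 = 4, so 4 days before Saturday is Tuesday.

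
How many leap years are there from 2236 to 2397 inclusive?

40

Years divisible by 4: 2236, 2240, …, 2396 — 41 in all.
Of these, 2300 is divisible by 100 but not 400, so not leap.
Leap years: 41 − 1 = 40.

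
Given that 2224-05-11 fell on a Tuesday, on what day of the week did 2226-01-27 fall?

Friday

Day-of-year of May 11, 2224: 132.
Day-of-year of January 27, 2226: 27.
2224 has 366 days, so 366 − 132 = 234 days remain in 2224.
Full years: 2225: 365. Sum = 365.
Total: 234 + 365 + 27 = 626 days.
626 mod 7 = 3, so 3 days after Tuesday is Friday.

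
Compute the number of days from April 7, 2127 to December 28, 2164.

13780

Day-of-year of April 7, 2127: 97.
Day-of-year of December 28, 2164: 363.
2127 has 365 days, so 365 − 97 = 268 days remain in 2127.
Full years 2128–2163: 27 common + 9 leap = 27×365 + 9×366 = 13149 days.
Total: 268 + 13149 + 363 = 13780 days.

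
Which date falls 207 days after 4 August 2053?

27 February 2054

Count 207 days after August 4, 2053:
Day-of-year of August 4, 2053: 216.
Day-of-year of February 27, 2054: 58.
2053 has 365 days, so 365 − 216 = 149 days remain in 2053.
Total: 149 + 58 = 207 days.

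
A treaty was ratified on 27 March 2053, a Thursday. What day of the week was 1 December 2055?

Wednesday

March 2053: 31 − 27 = 4 days remain.
Then 32 full months totalling 974 days.
December 1, 2055: 1 day.
Total: 4 + 974 + 1 = 979 days.
979 mod 7 = 6, so 6 days after Thursday is Wednesday.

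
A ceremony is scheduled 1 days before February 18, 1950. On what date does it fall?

February 17, 1950

Count 1 days before February 18, 1950:
Within February 1950: 18 − 17 = 1 day.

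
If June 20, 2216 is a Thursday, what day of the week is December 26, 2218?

June 20, 2216 → June 20, 2217: 365 days.
June 20, 2217 → June 20, 2218: 365 days.
June 2218: 30 − 20 = 10 days remain.
Then July (31), August (31), September (30), October (31), November (30): 31 + 31 + 30 + 31 + 30 = 153 days.
December 1–26, 2218: 26 days.
Residual: 189 days.
Total: 919 days.
919 mod 7 = 2, so 2 days after Thursday is Saturday.

Saturday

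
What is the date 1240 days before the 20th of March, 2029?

the 27th of October, 2025

Count 1240 days before March 20, 2029:
October 27, 2025 → October 27, 2026: 365 days.
October 27, 2026 → October 27, 2027: 365 days.
October 27, 2027 → October 27, 2028: 366 days (2028 is a leap year).
October 2028: 31 − 27 = 4 days remain.
Then November (30), December (31), January (31), February 2029 (28): 30 + 31 + 31 + 28 = 120 days.
March 1–20, 2029: 20 days.
Residual: 144 days.
Total: 1240 days.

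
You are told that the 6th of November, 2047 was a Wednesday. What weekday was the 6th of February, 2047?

Count forward from the earlier date (February 6, 2047) to the later (November 6, 2047):
February 2047: 28 − 6 = 22 days remain (2047 is not a leap year, so February has 28 days).
Then March (31), April (30), May (31), June (30), July (31), August (31), September (30), October (31): 31 + 30 + 31 + 30 + 31 + 31 + 30 + 31 = 245 days.
November 1–6, 2047: 6 days.
Total: 22 + 245 + 6 = 273 days.
273 is a multiple of 7, so the 6th of February, 2047 falls on the same weekday: Wednesday.

Wednesday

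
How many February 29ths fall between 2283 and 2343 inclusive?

Years divisible by 4: 2284, 2288, …, 2340 — 15 in all.
Of these, 2300 is divisible by 100 but not 400, so not leap.
Leap years: 15 − 1 = 14.

14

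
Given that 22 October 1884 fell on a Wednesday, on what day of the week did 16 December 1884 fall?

October 1884: 31 − 22 = 9 days remain.
Then November (30): 30 days.
December 1–16, 1884: 16 days.
Total: 9 + 30 + 16 = 55 days.
55 mod 7 = 6, so 6 days after Wednesday is Tuesday.

Tuesday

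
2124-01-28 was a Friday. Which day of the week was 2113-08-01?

Tuesday

Count forward from the earlier date (August 1, 2113) to the later (January 28, 2124):
From August 1, 2113 to August 1, 2123: 10 years, of which 2 contain a Feb 29 — 8×365 + 2×366 = 3652 days.
August 2123: 31 − 1 = 30 days remain.
Then September (30), October (31), November (30), December (31): 30 + 31 + 30 + 31 = 122 days.
January 1–28, 2124: 28 days.
Residual: 180 days.
Total: 3832 days.
3832 mod 7 = 3, so 3 days before Friday is Tuesday.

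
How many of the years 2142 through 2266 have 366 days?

30

Years divisible by 4: 2144, 2148, …, 2264 — 31 in all.
Of these, 2200 is divisible by 100 but not 400, so not leap.
Leap years: 31 − 1 = 30.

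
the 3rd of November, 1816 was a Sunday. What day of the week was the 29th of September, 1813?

Wednesday

Count forward from the earlier date (September 29, 1813) to the later (November 3, 1816):
Day-of-year of September 29, 1813: 272.
Day-of-year of November 3, 1816: 308.
1813 has 365 days, so 365 − 272 = 93 days remain in 1813.
Full years: 1814: 365; 1815: 365. Sum = 730.
Total: 93 + 730 + 308 = 1131 days.
1131 mod 7 = 4, so 4 days before Sunday is Wednesday.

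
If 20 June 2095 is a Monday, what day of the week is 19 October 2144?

Monday

Day-of-year of June 20, 2095: 171.
Day-of-year of October 19, 2144: 293.
2095 has 365 days, so 365 − 171 = 194 days remain in 2095.
Full years 2096–2143: 37 common + 11 leap = 37×365 + 11×366 = 17531 days.
Total: 194 + 17531 + 293 = 18018 days.
18018 is a multiple of 7, so 19 October 2144 falls on the same weekday: Monday.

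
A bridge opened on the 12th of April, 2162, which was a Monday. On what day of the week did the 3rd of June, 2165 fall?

Monday

Day-of-year of April 12, 2162: 102.
Day-of-year of June 3, 2165: 154.
2162 has 365 days, so 365 − 102 = 263 days remain in 2162.
Full years: 2163: 365; 2164: 366. Sum = 731.
Total: 263 + 731 + 154 = 1148 days.
1148 is a multiple of 7, so the 3rd of June, 2165 falls on the same weekday: Monday.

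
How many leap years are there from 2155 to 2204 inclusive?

12

Years divisible by 4: 2156, 2160, …, 2204 — 13 in all.
Of these, 2200 is divisible by 100 but not 400, so not leap.
Leap years: 13 − 1 = 12.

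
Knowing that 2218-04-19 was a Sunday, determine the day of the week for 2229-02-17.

Tuesday

From April 19, 2218 to April 19, 2228: 10 years, of which 3 contain a Feb 29 — 7×365 + 3×366 = 3653 days.
April 2228: 30 − 19 = 11 days remain.
Then 9 full months totalling 276 days.
February 1–17, 2229: 17 days (2229 is not a leap year).
Residual: 304 days.
Total: 3957 days.
3957 mod 7 = 2, so 2 days after Sunday is Tuesday.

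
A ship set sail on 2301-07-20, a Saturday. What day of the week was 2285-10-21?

Count forward from the earlier date (October 21, 2285) to the later (July 20, 2301):
From October 21, 2285 to October 21, 2300: 15 years, of which 3 contain a Feb 29 — 12×365 + 3×366 = 5478 days.
(2300 is not a leap year (divisible by 100 but not 400).)
October 2300: 31 − 21 = 10 days remain.
Then November (30), December (31), January (31), February 2301 (28), March (31), April (30), May (31), June (30): 30 + 31 + 31 + 28 + 31 + 30 + 31 + 30 = 242 days.
July 1–20, 2301: 20 days.
Residual: 272 days.
Total: 5750 days.
5750 mod 7 = 3, so 3 days before Saturday is Wednesday.

Wednesday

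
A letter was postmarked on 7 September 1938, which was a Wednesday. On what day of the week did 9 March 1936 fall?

Monday

Count forward from the earlier date (March 9, 1936) to the later (September 7, 1938):
Day-of-year of March 9, 1936: 69.
Day-of-year of September 7, 1938: 250.
1936 has 366 days, so 366 − 69 = 297 days remain in 1936.
Full years: 1937: 365. Sum = 365.
Total: 297 + 365 + 250 = 912 days.
912 mod 7 = 2, so 2 days before Wednesday is Monday.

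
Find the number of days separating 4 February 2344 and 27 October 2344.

266

February 2344: 29 − 4 = 25 days remain (2344 is a leap year, so February has 29 days).
Then March (31), April (30), May (31), June (30), July (31), August (31), September (30): 31 + 30 + 31 + 30 + 31 + 31 + 30 = 214 days.
October 1–27, 2344: 27 days.
Total: 25 + 214 + 27 = 266 days.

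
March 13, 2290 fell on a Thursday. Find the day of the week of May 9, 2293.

March 13, 2290 → March 13, 2291: 365 days.
March 13, 2291 → March 13, 2292: 366 days (2292 is a leap year).
March 13, 2292 → March 13, 2293: 365 days.
March 2293: 31 − 13 = 18 days remain.
Then April (30): 30 days.
May 1–9, 2293: 9 days.
Residual: 57 days.
Total: 1153 days.
1153 mod 7 = 5, so 5 days after Thursday is Tuesday.

Tuesday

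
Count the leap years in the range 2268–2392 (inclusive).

Years divisible by 4: 2268, 2272, …, 2392 — 32 in all.
Of these, 2300 is divisible by 100 but not 400, so not leap.
Leap years: 32 − 1 = 31.

31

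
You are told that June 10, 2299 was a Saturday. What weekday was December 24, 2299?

Sunday

June 2299: 30 − 10 = 20 days remain.
Then July (31), August (31), September (30), October (31), November (30): 31 + 31 + 30 + 31 + 30 = 153 days.
December 1–24, 2299: 24 days.
Total: 20 + 153 + 24 = 197 days.
197 mod 7 = 1, so 1 day after Saturday is Sunday.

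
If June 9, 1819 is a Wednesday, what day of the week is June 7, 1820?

June 1819: 30 − 9 = 21 days remain.
Then 11 full months totalling 336 days.
June 1–7, 1820: 7 days.
Total: 21 + 336 + 7 = 364 days.
364 is a multiple of 7, so June 7, 1820 falls on the same weekday: Wednesday.

Wednesday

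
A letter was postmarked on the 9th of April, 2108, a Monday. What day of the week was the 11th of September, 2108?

April 2108: 30 − 9 = 21 days remain.
Then May (31), June (30), July (31), August (31): 31 + 30 + 31 + 31 = 123 days.
September 1–11, 2108: 11 days.
Total: 21 + 123 + 11 = 155 days.
155 mod 7 = 1, so 1 day after Monday is Tuesday.

Tuesday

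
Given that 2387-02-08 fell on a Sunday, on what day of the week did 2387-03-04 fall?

February 2387: 28 − 8 = 20 days remain (2387 is not a leap year, so February has 28 days).
March 1–4, 2387: 4 days.
Total: 20 + 4 = 24 days.
24 mod 7 = 3, so 3 days after Sunday is Wednesday.

Wednesday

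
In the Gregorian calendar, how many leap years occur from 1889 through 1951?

14

Years divisible by 4: 1892, 1896, …, 1948 — 15 in all.
Of these, 1900 is divisible by 100 but not 400, so not leap.
Leap years: 15 − 1 = 14.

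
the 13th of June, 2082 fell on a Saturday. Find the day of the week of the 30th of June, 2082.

Tuesday

Within June 2082: 30 − 13 = 17 days.
17 mod 7 = 3, so 3 days after Saturday is Tuesday.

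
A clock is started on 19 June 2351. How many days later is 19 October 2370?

7062

From June 19, 2351 to June 19, 2370: 19 years, of which 5 contain a Feb 29 — 14×365 + 5×366 = 6940 days.
June 2370: 30 − 19 = 11 days remain.
Then July (31), August (31), September (30): 31 + 31 + 30 = 92 days.
October 1–19, 2370: 19 days.
Residual: 122 days.
Total: 7062 days.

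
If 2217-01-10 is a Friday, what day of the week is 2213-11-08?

Monday

Count forward from the earlier date (November 8, 2213) to the later (January 10, 2217):
November 8, 2213 → November 8, 2214: 365 days.
November 8, 2214 → November 8, 2215: 365 days.
November 8, 2215 → November 8, 2216: 366 days (2216 is a leap year).
November 2216: 30 − 8 = 22 days remain.
Then December (31): 31 days.
January 1–10, 2217: 10 days.
Residual: 63 days.
Total: 1159 days.
1159 mod 7 = 4, so 4 days before Friday is Monday.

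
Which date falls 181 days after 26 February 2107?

26 August 2107

Count 181 days after February 26, 2107:
February 2107: 28 − 26 = 2 days remain (2107 is not a leap year, so February has 28 days).
Then March (31), April (30), May (31), June (30), July (31): 31 + 30 + 31 + 30 + 31 = 153 days.
August 1–26, 2107: 26 days.
Total: 2 + 153 + 26 = 181 days.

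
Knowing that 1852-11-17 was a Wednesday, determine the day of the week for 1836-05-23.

Monday

Count forward from the earlier date (May 23, 1836) to the later (November 17, 1852):
From May 23, 1836 to May 23, 1852: 16 years, of which 4 contain a Feb 29 — 12×365 + 4×366 = 5844 days.
May 1852: 31 − 23 = 8 days remain.
Then June (30), July (31), August (31), September (30), October (31): 30 + 31 + 31 + 30 + 31 = 153 days.
November 1–17, 1852: 17 days.
Residual: 178 days.
Total: 6022 days.
6022 mod 7 = 2, so 2 days before Wednesday is Monday.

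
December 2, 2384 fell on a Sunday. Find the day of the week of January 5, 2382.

Count forward from the earlier date (January 5, 2382) to the later (December 2, 2384):
January 5, 2382 → January 5, 2383: 365 days.
January 5, 2383 → January 5, 2384: 365 days.
January 2384: 31 − 5 = 26 days remain.
Then 10 full months totalling 304 days.
December 1–2, 2384: 2 days.
Residual: 332 days.
Total: 1062 days.
1062 mod 7 = 5, so 5 days before Sunday is Tuesday.

Tuesday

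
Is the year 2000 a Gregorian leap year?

2000 is a leap year (divisible by 400).

Yes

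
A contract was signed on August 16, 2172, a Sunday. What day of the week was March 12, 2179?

August 16, 2172 → August 16, 2173: 365 days.
August 16, 2173 → August 16, 2174: 365 days.
August 16, 2174 → August 16, 2175: 365 days.
August 16, 2175 → August 16, 2176: 366 days (2176 is a leap year).
August 16, 2176 → August 16, 2177: 365 days.
August 16, 2177 → August 16, 2178: 365 days.
August 2178: 31 − 16 = 15 days remain.
Then September (30), October (31), November (30), December (31), January (31), February 2179 (28): 30 + 31 + 30 + 31 + 31 + 28 = 181 days.
March 1–12, 2179: 12 days.
Residual: 208 days.
Total: 2399 days.
2399 mod 7 = 5, so 5 days after Sunday is Friday.

Friday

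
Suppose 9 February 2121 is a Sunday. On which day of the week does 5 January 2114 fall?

Friday

Count forward from the earlier date (January 5, 2114) to the later (February 9, 2121):
Day-of-year of January 5, 2114: 5.
Day-of-year of February 9, 2121: 40.
2114 has 365 days, so 365 − 5 = 360 days remain in 2114.
Full years: 2115: 365; 2116: 366; 2117: 365; 2118: 365; 2119: 365; 2120: 366. Sum = 2192.
Total: 360 + 2192 + 40 = 2592 days.
2592 mod 7 = 2, so 2 days before Sunday is Friday.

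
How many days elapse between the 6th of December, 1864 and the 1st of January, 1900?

12809

Day-of-year of December 6, 1864: 341.
Day-of-year of January 1, 1900: 1.
1864 has 366 days, so 366 − 341 = 25 days remain in 1864.
Full years 1865–1899: 27 common + 8 leap = 27×365 + 8×366 = 12783 days.
Total: 25 + 12783 + 1 = 12809 days.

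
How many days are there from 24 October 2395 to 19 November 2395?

26

October 2395: 31 − 24 = 7 days remain.
November 1–19, 2395: 19 days.
Total: 7 + 19 = 26 days.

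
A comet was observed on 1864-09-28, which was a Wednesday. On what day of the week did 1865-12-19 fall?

September 1864: 30 − 28 = 2 days remain.
Then 14 full months totalling 426 days.
December 1–19, 1865: 19 days.
Total: 2 + 426 + 19 = 447 days.
447 mod 7 = 6, so 6 days after Wednesday is Tuesday.

Tuesday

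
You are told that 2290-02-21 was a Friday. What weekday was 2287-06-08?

Wednesday

Count forward from the earlier date (June 8, 2287) to the later (February 21, 2290):
June 8, 2287 → June 8, 2288: 366 days (2288 is a leap year).
June 8, 2288 → June 8, 2289: 365 days.
June 2289: 30 − 8 = 22 days remain.
Then July (31), August (31), September (30), October (31), November (30), December (31), January (31): 31 + 31 + 30 + 31 + 30 + 31 + 31 = 215 days.
February 1–21, 2290: 21 days (2290 is not a leap year).
Residual: 258 days.
Total: 989 days.
989 mod 7 = 2, so 2 days before Friday is Wednesday.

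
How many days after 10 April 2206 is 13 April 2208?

Day-of-year of April 10, 2206: 100.
Day-of-year of April 13, 2208: 104.
2206 has 365 days, so 365 − 100 = 265 days remain in 2206.
Full years: 2207: 365. Sum = 365.
Total: 265 + 365 + 104 = 734 days.

734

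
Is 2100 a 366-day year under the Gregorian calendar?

2100 is not a leap year (divisible by 100 but not 400).

No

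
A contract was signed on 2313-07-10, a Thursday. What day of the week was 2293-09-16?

Saturday

Count forward from the earlier date (September 16, 2293) to the later (July 10, 2313):
From September 16, 2293 to September 16, 2312: 19 years, of which 4 contain a Feb 29 — 15×365 + 4×366 = 6939 days.
(2300 is not a leap year (divisible by 100 but not 400).)
September 2312: 30 − 16 = 14 days remain.
Then 9 full months totalling 273 days.
July 1–10, 2313: 10 days.
Residual: 297 days.
Total: 7236 days.
7236 mod 7 = 5, so 5 days before Thursday is Saturday.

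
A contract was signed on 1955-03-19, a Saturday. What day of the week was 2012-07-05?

From March 19, 1955 to March 19, 2012: 57 years, of which 15 contain a Feb 29 — 42×365 + 15×366 = 20820 days.
(2000 is a leap year (divisible by 400).)
March 2012: 31 − 19 = 12 days remain.
Then April (30), May (31), June (30): 30 + 31 + 30 = 91 days.
July 1–5, 2012: 5 days.
Residual: 108 days.
Total: 20928 days.
20928 mod 7 = 5, so 5 days after Saturday is Thursday.

Thursday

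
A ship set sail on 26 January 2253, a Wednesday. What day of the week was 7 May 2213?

Count forward from the earlier date (May 7, 2213) to the later (January 26, 2253):
Day-of-year of May 7, 2213: 127.
Day-of-year of January 26, 2253: 26.
2213 has 365 days, so 365 − 127 = 238 days remain in 2213.
Full years 2214–2252: 29 common + 10 leap = 29×365 + 10×366 = 14245 days.
Total: 238 + 14245 + 26 = 14509 days.
14509 mod 7 = 5, so 5 days before Wednesday is Friday.

Friday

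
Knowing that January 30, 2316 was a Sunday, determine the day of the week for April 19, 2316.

January 2316: 31 − 30 = 1 day remains.
Then February 2316 (29), March (31): 29 + 31 = 60 days.
April 1–19, 2316: 19 days.
Total: 1 + 60 + 19 = 80 days.
80 mod 7 = 3, so 3 days after Sunday is Wednesday.

Wednesday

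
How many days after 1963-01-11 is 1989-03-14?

From January 11, 1963 to January 11, 1989: 26 years, of which 7 contain a Feb 29 — 19×365 + 7×366 = 9497 days.
January 1989: 31 − 11 = 20 days remain.
Then February 1989 (28): 28 days.
March 1–14, 1989: 14 days.
Residual: 62 days.
Total: 9559 days.

9559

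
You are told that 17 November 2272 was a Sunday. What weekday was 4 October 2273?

November 2272: 30 − 17 = 13 days remain.
Then 10 full months totalling 304 days.
October 1–4, 2273: 4 days.
Residual: 321 days.
Total: 321 days.
321 mod 7 = 6, so 6 days after Sunday is Saturday.

Saturday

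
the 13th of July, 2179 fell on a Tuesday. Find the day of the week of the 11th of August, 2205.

Sunday

From July 13, 2179 to July 13, 2205: 26 years, of which 6 contain a Feb 29 — 20×365 + 6×366 = 9496 days.
(2200 is not a leap year (divisible by 100 but not 400).)
July 2205: 31 − 13 = 18 days remain.
August 1–11, 2205: 11 days.
Residual: 29 days.
Total: 9525 days.
9525 mod 7 = 5, so 5 days after Tuesday is Sunday.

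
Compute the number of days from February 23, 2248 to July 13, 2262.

5254

From February 23, 2248 to February 23, 2262: 14 years, of which 4 contain a Feb 29 — 10×365 + 4×366 = 5114 days.
February 2262: 28 − 23 = 5 days remain (2262 is not a leap year, so February has 28 days).
Then March (31), April (30), May (31), June (30): 31 + 30 + 31 + 30 = 122 days.
July 1–13, 2262: 13 days.
Residual: 140 days.
Total: 5254 days.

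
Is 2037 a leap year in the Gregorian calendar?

2037 is not a leap year.

No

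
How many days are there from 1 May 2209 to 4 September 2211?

May 2209: 31 − 1 = 30 days remain.
Then 27 full months totalling 822 days.
September 1–4, 2211: 4 days.
Total: 30 + 822 + 4 = 856 days.

856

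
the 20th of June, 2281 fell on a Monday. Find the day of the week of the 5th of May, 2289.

Day-of-year of June 20, 2281: 171.
Day-of-year of May 5, 2289: 125.
2281 has 365 days, so 365 − 171 = 194 days remain in 2281.
Full years 2282–2288: 5 common + 2 leap = 5×365 + 2×366 = 2557 days.
Total: 194 + 2557 + 125 = 2876 days.
2876 mod 7 = 6, so 6 days after Monday is Sunday.

Sunday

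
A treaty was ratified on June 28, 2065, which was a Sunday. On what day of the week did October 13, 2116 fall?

Tuesday

Day-of-year of June 28, 2065: 179.
Day-of-year of October 13, 2116: 287.
2065 has 365 days, so 365 − 179 = 186 days remain in 2065.
Full years 2066–2115: 39 common + 11 leap = 39×365 + 11×366 = 18261 days.
Total: 186 + 18261 + 287 = 18734 days.
18734 mod 7 = 2, so 2 days after Sunday is Tuesday.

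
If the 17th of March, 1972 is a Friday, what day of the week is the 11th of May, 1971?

Count forward from the earlier date (May 11, 1971) to the later (March 17, 1972):
Day-of-year of May 11, 1971: 131.
Day-of-year of March 17, 1972: 77.
1971 has 365 days, so 365 − 131 = 234 days remain in 1971.
Total: 234 + 77 = 311 days.
311 mod 7 = 3, so 3 days before Friday is Tuesday.

Tuesday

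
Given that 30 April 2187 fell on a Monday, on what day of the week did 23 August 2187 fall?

April 2187: 30 − 30 = 0 days remain.
Then May (31), June (30), July (31): 31 + 30 + 31 = 92 days.
August 1–23, 2187: 23 days.
Total: 0 + 92 + 23 = 115 days.
115 mod 7 = 3, so 3 days after Monday is Thursday.

Thursday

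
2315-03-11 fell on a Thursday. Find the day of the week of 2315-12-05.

Sunday

March 2315: 31 − 11 = 20 days remain.
Then April (30), May (31), June (30), July (31), August (31), September (30), October (31), November (30): 30 + 31 + 30 + 31 + 31 + 30 + 31 + 30 = 244 days.
December 1–5, 2315: 5 days.
Total: 20 + 244 + 5 = 269 days.
269 mod 7 = 3, so 3 days after Thursday is Sunday.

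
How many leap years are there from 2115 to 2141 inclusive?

7

Years divisible by 4 in [2115, 2141]: 2116, 2120, 2124, 2128, 2132, 2136, 2140.
No century exceptions apply. Count: 7.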